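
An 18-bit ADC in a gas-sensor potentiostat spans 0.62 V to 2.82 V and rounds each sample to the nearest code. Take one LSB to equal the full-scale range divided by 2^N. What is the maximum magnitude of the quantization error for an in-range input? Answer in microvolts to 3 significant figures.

Span: 2.82 V − (0.62 V) = 2.2 V.
LSB = 2.2 V ÷ 2^18 = 2.2/262144 V = 8.3923 µV.
Worst-case error for round-to-nearest is half an LSB: 4.20 µV.

4.20 µV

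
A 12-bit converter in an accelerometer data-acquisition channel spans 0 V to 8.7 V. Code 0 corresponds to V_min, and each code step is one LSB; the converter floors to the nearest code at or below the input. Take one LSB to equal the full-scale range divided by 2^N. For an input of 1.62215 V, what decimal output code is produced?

V_FS = 8.7 V. LSB = 8.7 V / 2^12 ≈ 2.124 mV.
(V_in − V_min) × 2^12/range = (1.62215 − (0)) × 4096/8.7 = 763.716.
Floor → code = 763.

763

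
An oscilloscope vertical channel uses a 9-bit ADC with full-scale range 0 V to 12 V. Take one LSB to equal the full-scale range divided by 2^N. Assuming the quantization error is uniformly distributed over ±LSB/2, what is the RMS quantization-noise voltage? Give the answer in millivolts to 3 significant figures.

Range is 12 V.
One LSB is 12 V / 512 = 23.438 mV.
RMS of a uniform error over width LSB is LSB/√12 = 6.77 mV.

6.77 mV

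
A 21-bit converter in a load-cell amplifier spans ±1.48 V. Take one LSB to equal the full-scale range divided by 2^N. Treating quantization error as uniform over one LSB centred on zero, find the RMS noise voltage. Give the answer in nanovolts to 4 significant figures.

Full-scale range = 1.48 V − (-1.48 V) = 2.96 V.
LSB = 2.96 V / 2^21 = 1.41144 µV.
σ_q = LSB/√12 = 1.41144 µV/3.4641 = 407.4 nV.

407.4 nV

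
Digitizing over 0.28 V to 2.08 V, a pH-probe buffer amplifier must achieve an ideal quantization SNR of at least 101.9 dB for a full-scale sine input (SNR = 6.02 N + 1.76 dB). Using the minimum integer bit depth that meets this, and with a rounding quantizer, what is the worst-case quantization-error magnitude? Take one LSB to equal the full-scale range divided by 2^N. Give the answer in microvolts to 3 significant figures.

Span: 2.08 V − (0.28 V) = 1.8 V.
N ≥ (101.9 − 1.76)/6.02 = 16.635 → N_min = 17.
One LSB is 1.8 V / 131072 = 13.733 µV.
|e|_max = LSB/2 = 6.87 µV.

6.87 µV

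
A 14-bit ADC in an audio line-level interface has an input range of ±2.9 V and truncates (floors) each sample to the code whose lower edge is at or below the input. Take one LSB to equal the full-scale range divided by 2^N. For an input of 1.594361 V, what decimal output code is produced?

12695

Span: 2.9 V − (-2.9 V) = 5.8 V. LSB = 5.8 V / 2^14 ≈ 354.0 µV.
V_in − V_min = 1.594361 − (-2.9) = 4.494361 V.
Divide by LSB: 4.494361 × 16384/5.8 = 12695.7949.
Truncating gives code 12695.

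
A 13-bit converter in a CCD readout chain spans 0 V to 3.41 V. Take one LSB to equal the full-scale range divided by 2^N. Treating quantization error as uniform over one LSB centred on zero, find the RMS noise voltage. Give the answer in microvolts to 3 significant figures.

120 µV

Full-scale range = 3.41 V.
Step size = 3.41/8192 V = 416.26 µV.
σ_q = LSB/√12 = 416.26 µV/3.4641 = 120 µV.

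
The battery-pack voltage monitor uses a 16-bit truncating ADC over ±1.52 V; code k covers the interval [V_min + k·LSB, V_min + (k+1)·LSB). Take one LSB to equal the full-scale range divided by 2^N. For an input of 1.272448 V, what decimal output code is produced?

60199

Range = 1.52 − (-1.52) = 3.04 V. LSB = 3.04 V / 2^16 ≈ 46.39 µV.
(V_in − V_min) × 2^16/range = (1.272448 − (-1.52)) × 65536/3.04 = 60199.300.
Floor → code = 60199.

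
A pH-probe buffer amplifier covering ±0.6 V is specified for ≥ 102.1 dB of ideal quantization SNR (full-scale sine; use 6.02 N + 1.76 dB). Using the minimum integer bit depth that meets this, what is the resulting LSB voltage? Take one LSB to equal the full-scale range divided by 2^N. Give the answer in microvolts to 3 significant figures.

9.16 µV

Full-scale range = 0.6 V − (-0.6 V) = 1.2 V.
N ≥ (102.1 − 1.76)/6.02 = 16.668 → N_min = 17.
One LSB is 1.2 V / 131072 = 9.16 µV.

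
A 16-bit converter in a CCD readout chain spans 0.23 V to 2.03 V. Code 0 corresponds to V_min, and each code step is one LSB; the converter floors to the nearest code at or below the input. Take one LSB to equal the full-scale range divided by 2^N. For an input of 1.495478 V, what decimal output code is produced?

Range = 2.03 − (0.23) = 1.8 V. LSB = 1.8 V / 2^16 ≈ 27.47 µV.
V_in − V_min = 1.495478 − (0.23) = 1.265478 V.
Divide by LSB: 1.265478 × 65536/1.8 = 46074.6479.
Truncating gives code 46074.

46074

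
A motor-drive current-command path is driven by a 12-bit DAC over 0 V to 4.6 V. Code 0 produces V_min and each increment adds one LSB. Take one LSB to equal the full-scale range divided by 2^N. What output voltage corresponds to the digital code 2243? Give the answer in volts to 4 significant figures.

2.519 V

V_FS = 4.6 V. LSB = 4.6 V / 2^12.
V_out = V_min + code × LSB = 0 V + 2243 × 4.6 V / 4096
      = 0 + 2.51899 = 2.51899 V.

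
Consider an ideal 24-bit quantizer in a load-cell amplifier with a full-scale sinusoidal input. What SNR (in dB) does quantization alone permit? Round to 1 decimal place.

146.2 dB

For an ideal N-bit converter with full-scale sine input, SNR = 6.02 N + 1.76 dB. SNR = 6.02 × 24 + 1.76 = 144.48 + 1.76 = 146.24 dB.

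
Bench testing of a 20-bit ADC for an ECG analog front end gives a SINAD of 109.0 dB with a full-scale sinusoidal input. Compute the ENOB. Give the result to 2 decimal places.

ENOB = (SINAD − 1.76) / 6.02 = (109.0 − 1.76) / 6.02 = 107.24 / 6.02 = 17.8140.

17.81 bits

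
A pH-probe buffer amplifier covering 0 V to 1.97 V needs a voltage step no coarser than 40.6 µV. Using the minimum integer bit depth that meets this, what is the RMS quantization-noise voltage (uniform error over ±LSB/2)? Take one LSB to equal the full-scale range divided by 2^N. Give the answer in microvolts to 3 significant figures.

Full-scale range = 1.97 V.
Required number of levels: 1.97/40.6 µV = 48522; smallest N with 2^N ≥ that is 16.
LSB = 1.97 V ÷ 2^16 = 1.97/65536 V = 30.060 µV.
RMS noise = LSB/√12 = 8.68 µV.

8.68 µV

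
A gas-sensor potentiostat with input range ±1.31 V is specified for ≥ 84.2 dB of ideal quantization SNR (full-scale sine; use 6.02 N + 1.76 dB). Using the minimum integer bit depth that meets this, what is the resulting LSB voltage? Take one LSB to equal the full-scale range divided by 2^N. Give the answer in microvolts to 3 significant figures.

160 µV

Span: 1.31 V − (-1.31 V) = 2.62 V.
Required N = ⌈(84.2 − 1.76)/6.02⌉ = ⌈13.694⌉ = 14.
Step size = 2.62/16384 V = 160 µV.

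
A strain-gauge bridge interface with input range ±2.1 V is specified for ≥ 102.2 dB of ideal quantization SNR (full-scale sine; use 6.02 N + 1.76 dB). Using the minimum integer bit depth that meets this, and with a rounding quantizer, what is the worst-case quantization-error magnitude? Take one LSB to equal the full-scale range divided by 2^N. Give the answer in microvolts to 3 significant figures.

16.0 µV

The full-scale span is 2.1 − (-2.1) = 4.2 V.
Solving 6.02 N ≥ 102.2 − 1.76: N ≥ 16.684. Round up → N = 17.
One LSB is 4.2 V / 131072 = 32.043 µV.
Max error for round-to-nearest is LSB/2 = 16.0 µV.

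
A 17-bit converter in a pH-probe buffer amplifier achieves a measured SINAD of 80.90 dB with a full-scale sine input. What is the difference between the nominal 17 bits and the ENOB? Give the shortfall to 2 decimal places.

ENOB = (SINAD − 1.76)/6.02 = (80.90 − 1.76)/6.02 = 13.1462 bits.
Lost resolution: 17 − 13.1462 = 3.8538 bits.

3.85 bits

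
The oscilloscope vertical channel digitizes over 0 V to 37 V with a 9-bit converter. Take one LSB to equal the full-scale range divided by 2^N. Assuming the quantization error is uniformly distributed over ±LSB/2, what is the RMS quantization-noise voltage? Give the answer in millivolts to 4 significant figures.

V_FS = 37 V.
One LSB is 37 V / 512 = 72.2656 mV.
σ_q = LSB/√12 = 72.2656 mV/3.4641 = 20.86 mV.

20.86 mV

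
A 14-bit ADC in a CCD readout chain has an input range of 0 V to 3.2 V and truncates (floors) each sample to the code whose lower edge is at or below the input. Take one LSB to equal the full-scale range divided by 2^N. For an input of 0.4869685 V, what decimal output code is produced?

2493

Range is 3.2 V. LSB = 3.2 V / 2^14 ≈ 195.3 µV.
V_in − V_min = 0.4869685 − (0) = 0.4869685 V.
Divide by LSB: 0.4869685 × 16384/3.2 = 2493.2787.
Truncating gives code 2493.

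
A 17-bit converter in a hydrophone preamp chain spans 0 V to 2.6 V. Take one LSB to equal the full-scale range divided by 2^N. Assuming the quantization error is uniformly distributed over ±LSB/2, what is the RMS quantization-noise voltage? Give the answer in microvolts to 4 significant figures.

5.726 µV

V_FS = 2.6 V.
One LSB is 2.6 V / 131072 = 19.8364 µV.
V_rms = LSB/√12 = 19.8364 µV / √12 = 5.726 µV.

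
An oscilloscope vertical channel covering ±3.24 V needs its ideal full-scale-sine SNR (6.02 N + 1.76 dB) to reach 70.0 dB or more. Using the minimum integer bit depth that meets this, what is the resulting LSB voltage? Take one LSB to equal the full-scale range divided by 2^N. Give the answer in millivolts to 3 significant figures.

Full-scale range = 3.24 V − (-3.24 V) = 6.48 V.
N ≥ (70.0 − 1.76)/6.02 = 11.336 → N_min = 12.
LSB = 6.48 V / 2^12 = 1.58 mV.

1.58 mV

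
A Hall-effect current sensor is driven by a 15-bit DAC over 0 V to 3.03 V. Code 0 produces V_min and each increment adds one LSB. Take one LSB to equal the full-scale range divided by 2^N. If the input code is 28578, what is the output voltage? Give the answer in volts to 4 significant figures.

V_FS = 3.03 V. LSB = 3.03 V / 2^15.
V_out = 0 + 28578 × (3.03/32768) V
      = 0 V + 2.64256 V = 2.64256 V.

2.643 V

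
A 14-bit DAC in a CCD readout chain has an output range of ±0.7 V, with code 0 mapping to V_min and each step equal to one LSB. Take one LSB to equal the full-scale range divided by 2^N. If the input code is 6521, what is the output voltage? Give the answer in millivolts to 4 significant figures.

The full-scale span is 0.7 − (-0.7) = 1.4 V. LSB = 1.4 V / 2^14.
Output = V_min + (6521/16384) × range = -0.7 + 0.398010 × 1.4 V
      = -0.7 V + 0.557214 V = -0.142786 V.

-142.8 mV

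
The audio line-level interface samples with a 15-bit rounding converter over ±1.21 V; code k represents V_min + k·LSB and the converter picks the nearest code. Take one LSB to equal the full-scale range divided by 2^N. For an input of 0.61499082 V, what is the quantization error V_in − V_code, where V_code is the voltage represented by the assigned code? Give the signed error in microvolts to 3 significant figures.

Span: 1.21 V − (-1.21 V) = 2.42 V. LSB = 2.42 V / 2^15 ≈ 73.85 µV.
(0.61499082 − (-1.21)) / LSB = 1.82499082 × 32768/2.42 = 24711.2807. Nearest integer: k = 24711.
V_code = V_min + k × range/2^15 = -1.21 + 24711 × 2.42/32768 = 0.61497009277 V.
V_in − V_code = 0.61499082 − (0.61497009277) = +20.7 µV.

+20.7 µV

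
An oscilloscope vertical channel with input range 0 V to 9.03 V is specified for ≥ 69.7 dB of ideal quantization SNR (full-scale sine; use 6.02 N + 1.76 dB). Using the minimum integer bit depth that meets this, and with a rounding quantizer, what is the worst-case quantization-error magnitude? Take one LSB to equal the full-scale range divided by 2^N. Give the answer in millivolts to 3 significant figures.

V_FS = 9.03 V.
N ≥ (69.7 − 1.76)/6.02 = 11.286 → N_min = 12.
LSB = 9.03 V / 2^12 = 2.2046 mV.
Half an LSB is 1.10 mV.

1.10 mV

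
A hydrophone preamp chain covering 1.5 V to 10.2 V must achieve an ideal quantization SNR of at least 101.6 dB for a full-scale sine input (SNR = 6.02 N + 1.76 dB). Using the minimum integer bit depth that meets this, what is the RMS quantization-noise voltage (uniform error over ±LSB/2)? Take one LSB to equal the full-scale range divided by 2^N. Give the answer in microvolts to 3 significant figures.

Range = 10.2 − (1.5) = 8.7 V.
6.02 N + 1.76 ≥ 101.6 gives N ≥ 16.585, so the minimum integer is 17.
Step size = 8.7/131072 V = 66.376 µV.
V_rms = LSB/√12 = 19.2 µV.

19.2 µV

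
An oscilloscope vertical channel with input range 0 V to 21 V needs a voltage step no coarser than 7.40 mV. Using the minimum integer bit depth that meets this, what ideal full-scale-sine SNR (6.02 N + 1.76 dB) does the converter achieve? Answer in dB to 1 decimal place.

74.0 dB

Span = 21 V.
Need 2^N ≥ 21 V / 7.40 mV = 2838 → N_min = 12.
6.02(12) + 1.76 = 74.00 dB.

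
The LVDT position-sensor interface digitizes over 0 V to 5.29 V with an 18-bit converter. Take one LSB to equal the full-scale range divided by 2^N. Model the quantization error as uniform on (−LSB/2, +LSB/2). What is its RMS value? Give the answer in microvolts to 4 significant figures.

5.825 µV

Full-scale range = 5.29 V.
LSB = 5.29 V ÷ 2^18 = 5.29/262144 V = 20.1797 µV.
σ_q = LSB/√12 = 20.1797 µV/3.4641 = 5.825 µV.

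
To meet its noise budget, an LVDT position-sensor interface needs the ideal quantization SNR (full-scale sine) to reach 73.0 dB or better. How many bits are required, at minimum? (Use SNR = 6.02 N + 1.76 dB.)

12 bits

6.02 N + 1.76 ≥ 73.0 gives N ≥ 11.834, so the minimum integer is 12.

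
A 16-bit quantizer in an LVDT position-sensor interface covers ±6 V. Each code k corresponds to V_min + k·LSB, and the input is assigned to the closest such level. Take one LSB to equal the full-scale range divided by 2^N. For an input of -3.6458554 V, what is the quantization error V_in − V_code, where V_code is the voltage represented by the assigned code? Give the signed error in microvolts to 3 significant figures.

−42.4 µV

Full-scale range = 6 V − (-6 V) = 12 V. LSB = 12 V / 2^16 ≈ 183.1 µV.
(V_in − V_min)/LSB = (-3.6458554 − (-6)) × 65536/12 = 12856.7684 → nearest code k = 12857.
V_code = V_min + k × range/2^16 = -6 + 12857 × 12/65536 = -3.6458129883 V.
Error = V_in − V_code = -3.6458554 − (-3.6458129883) = −42.4 µV.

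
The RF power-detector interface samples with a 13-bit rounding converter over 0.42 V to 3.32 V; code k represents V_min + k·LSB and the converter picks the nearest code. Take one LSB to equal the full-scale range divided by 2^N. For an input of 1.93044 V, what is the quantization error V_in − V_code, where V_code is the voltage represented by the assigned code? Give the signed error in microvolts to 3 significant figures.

Span: 3.32 V − (0.42 V) = 2.9 V. LSB = 2.9 V / 2^13 ≈ 354.0 µV.
(1.93044 − (0.42)) / LSB = 1.51044 × 8192/2.9 = 4266.7326. Nearest integer: k = 4267.
V_code = 0.42 + (4267/8192) × 2.9 = 1.930534668 V.
Error = V_in − V_code = 1.93044 − (1.930534668) = −94.7 µV.

−94.7 µV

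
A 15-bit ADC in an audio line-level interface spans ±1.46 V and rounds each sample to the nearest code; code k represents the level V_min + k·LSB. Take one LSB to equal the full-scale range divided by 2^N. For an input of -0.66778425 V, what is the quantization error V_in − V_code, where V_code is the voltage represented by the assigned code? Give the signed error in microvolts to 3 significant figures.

Span: 1.46 V − (-1.46 V) = 2.92 V. LSB = 2.92 V / 2^15 ≈ 89.11 µV.
(V_in − V_min)/LSB = (-0.66778425 − (-1.46)) × 32768/2.92 = 8890.1800 → nearest code k = 8890.
Reconstructed level: -1.46 + 8890 × 2.92/32768 V = -0.66780029297 V.
V_in − V_code = -0.66778425 − (-0.66780029297) = +16.0 µV.

+16.0 µV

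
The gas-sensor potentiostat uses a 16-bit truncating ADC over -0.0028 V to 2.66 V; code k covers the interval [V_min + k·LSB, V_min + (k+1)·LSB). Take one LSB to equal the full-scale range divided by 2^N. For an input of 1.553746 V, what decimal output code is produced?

Full-scale range = 2.66 V − (-0.0028 V) = 2.6628 V. LSB = 2.6628 V / 2^16 ≈ 40.63 µV.
V_in − V_min = 1.553746 − (-0.0028) = 1.556546 V.
Divide by LSB: 1.556546 × 65536/2.6628 = 38309.2229.
Truncating gives code 38309.

38309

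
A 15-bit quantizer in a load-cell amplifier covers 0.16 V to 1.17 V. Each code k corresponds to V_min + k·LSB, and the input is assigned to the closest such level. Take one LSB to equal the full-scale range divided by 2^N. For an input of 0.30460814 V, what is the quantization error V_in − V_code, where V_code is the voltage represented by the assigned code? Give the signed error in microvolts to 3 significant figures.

−12.2 µV

Range = 1.17 − (0.16) = 1.01 V. LSB = 1.01 V / 2^15 ≈ 30.82 µV.
(0.30460814 − (0.16)) / LSB = 0.14460814 × 32768/1.01 = 4691.6035. Nearest integer: k = 4692.
Reconstructed level: 0.16 + 4692 × 1.01/32768 V = 0.30462036133 V.
V_in − V_code = 0.30460814 − (0.30462036133) = −12.2 µV.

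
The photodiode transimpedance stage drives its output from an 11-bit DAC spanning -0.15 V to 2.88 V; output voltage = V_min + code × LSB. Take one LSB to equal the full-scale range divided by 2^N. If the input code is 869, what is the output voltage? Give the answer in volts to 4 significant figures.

Range = 2.88 − (-0.15) = 3.03 V. LSB = 3.03 V / 2^11.
Output = V_min + (869/2048) × range = -0.15 + 0.424316 × 3.03 V
      = -0.15 + 1.28568 = 1.13568 V.

1.136 V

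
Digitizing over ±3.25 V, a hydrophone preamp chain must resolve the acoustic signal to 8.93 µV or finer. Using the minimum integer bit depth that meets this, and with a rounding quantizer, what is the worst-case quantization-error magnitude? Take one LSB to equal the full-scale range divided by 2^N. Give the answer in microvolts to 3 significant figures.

3.10 µV

The full-scale span is 3.25 − (-3.25) = 6.5 V.
6.5 V / 8.93 µV = 727900. Since 2^19 = 524288 and 2^20 = 1048576, N = 20.
One LSB is 6.5 V / 1048576 = 6.1989 µV.
Max error for round-to-nearest is LSB/2 = 3.10 µV.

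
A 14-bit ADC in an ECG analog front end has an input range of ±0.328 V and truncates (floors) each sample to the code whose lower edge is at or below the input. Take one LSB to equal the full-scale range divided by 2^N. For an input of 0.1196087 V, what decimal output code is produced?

Range = 0.328 − (-0.328) = 0.656 V. LSB = 0.656 V / 2^14 ≈ 40.04 µV.
code = ⌊(V_in − V_min)/LSB⌋ = ⌊(V_in − V_min) × 2^14 / range⌋
     = ⌊(0.1196087 − (-0.328)) × 16384 / 0.656⌋ = ⌊0.4476087 × 16384/0.656⌋
     = ⌊11179.300⌋ = 11179.

11179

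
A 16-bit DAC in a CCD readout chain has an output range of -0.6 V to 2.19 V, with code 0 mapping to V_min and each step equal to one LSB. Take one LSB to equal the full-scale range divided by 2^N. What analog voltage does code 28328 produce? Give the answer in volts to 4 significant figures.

Range = 2.19 − (-0.6) = 2.79 V. LSB = 2.79 V / 2^16.
Output = V_min + (28328/65536) × range = -0.6 + 0.432251 × 2.79 V
      = -0.6 V + 1.20598 V = 0.605980 V.

0.6060 V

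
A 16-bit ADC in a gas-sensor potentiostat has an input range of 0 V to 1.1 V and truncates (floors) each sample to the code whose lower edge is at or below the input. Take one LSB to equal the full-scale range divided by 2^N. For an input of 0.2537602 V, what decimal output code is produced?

15118

V_FS = 1.1 V. LSB = 1.1 V / 2^16 ≈ 16.78 µV.
code = ⌊(V_in − V_min)/LSB⌋ = ⌊(V_in − V_min) × 2^16 / range⌋
     = ⌊(0.2537602 − (0)) × 65536 / 1.1⌋ = ⌊0.2537602 × 65536/1.1⌋
     = ⌊15118.571⌋ = 15118.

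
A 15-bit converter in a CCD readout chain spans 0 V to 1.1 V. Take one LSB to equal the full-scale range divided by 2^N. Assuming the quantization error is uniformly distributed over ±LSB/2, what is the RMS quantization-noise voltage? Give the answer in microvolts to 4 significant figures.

9.691 µV

Range is 1.1 V.
One LSB is 1.1 V / 32768 = 33.5693 µV.
RMS of a uniform error over width LSB is LSB/√12 = 9.691 µV.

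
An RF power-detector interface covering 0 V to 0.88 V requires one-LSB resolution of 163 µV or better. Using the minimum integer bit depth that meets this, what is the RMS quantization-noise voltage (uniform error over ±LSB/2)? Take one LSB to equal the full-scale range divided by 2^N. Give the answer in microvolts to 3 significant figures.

31.0 µV

Range is 0.88 V.
Required number of levels: 0.88/163 µV = 5398.8; smallest N with 2^N ≥ that is 13.
LSB = 0.88 V / 2^13 = 107.42 µV.
RMS noise = LSB/√12 = 31.0 µV.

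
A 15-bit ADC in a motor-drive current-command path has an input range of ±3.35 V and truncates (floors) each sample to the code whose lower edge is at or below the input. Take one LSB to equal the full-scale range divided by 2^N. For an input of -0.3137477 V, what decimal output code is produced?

Range = 3.35 − (-3.35) = 6.7 V. LSB = 6.7 V / 2^15 ≈ 204.5 µV.
(V_in − V_min) × 2^15/range = (-0.3137477 − (-3.35)) × 32768/6.7 = 14849.540.
Floor → code = 14849.

14849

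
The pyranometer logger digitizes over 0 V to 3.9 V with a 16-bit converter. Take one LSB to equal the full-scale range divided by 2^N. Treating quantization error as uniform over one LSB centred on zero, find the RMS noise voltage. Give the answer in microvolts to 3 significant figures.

V_FS = 3.9 V.
One LSB is 3.9 V / 65536 = 59.509 µV.
RMS of a uniform error over width LSB is LSB/√12 = 17.2 µV.

17.2 µV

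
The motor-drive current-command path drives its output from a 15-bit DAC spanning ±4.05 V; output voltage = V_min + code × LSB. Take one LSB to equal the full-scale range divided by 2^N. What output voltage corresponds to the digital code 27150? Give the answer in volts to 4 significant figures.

Span: 4.05 V − (-4.05 V) = 8.1 V. LSB = 8.1 V / 2^15.
V_out = -4.05 + 27150 × (8.1/32768) V
      = -4.05 V + 6.71127 V = 2.66127 V.

2.661 V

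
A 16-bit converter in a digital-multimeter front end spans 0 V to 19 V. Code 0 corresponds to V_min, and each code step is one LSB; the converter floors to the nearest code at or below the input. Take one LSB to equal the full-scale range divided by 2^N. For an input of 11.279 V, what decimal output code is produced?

Span = 19 V. LSB = 19 V / 2^16 ≈ 289.9 µV.
code = ⌊(V_in − V_min)/LSB⌋ = ⌊(V_in − V_min) × 2^16 / range⌋
     = ⌊(11.279 − (0)) × 65536 / 19⌋ = ⌊11.279 × 65536/19⌋
     = ⌊38904.239⌋ = 38904.

38904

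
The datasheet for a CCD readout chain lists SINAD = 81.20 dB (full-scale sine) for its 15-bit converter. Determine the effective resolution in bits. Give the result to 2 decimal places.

13.20 bits

(81.20 − 1.76) / 6.02 = 79.44/6.02 = 13.1960 effective bits.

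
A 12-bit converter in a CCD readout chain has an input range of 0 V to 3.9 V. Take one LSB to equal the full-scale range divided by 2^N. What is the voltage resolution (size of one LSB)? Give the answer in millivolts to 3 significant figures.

0.952 mV

Full-scale range = 3.9 V.
Number of codes = 2^12 = 4096.
LSB = 3.9 V ÷ 2^12 = 3.9/4096 V = 0.952 mV.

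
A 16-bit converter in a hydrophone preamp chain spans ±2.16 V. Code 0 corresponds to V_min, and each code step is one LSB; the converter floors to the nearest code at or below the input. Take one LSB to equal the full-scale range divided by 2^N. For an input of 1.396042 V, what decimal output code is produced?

Full-scale range = 2.16 V − (-2.16 V) = 4.32 V. LSB = 4.32 V / 2^16 ≈ 65.92 µV.
(V_in − V_min) × 2^16/range = (1.396042 − (-2.16)) × 65536/4.32 = 53946.474.
Floor → code = 53946.

53946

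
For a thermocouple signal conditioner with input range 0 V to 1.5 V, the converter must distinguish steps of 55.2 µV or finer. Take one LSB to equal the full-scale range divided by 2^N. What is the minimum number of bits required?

V_FS = 1.5 V.
Need 2^N ≥ 1.5 V / 55.2 µV = 27170 → N_min = 15.

15 bits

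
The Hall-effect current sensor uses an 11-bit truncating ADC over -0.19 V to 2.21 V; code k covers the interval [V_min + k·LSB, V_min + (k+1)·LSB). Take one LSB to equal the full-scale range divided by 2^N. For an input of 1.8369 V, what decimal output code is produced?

1729

The full-scale span is 2.21 − (-0.19) = 2.4 V. LSB = 2.4 V / 2^11 ≈ 1.172 mV.
code = ⌊(V_in − V_min)/LSB⌋ = ⌊(V_in − V_min) × 2^11 / range⌋
     = ⌊(1.8369 − (-0.19)) × 2048 / 2.4⌋ = ⌊2.0269 × 2048/2.4⌋
     = ⌊1729.621⌋ = 1729.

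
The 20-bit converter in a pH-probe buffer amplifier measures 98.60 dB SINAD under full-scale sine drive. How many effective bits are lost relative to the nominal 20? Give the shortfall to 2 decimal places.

N_eff = (98.60 − 1.76)/6.02 = 16.0864 bits.
Lost resolution: 20 − 16.0864 = 3.9136 bits.

3.91 bits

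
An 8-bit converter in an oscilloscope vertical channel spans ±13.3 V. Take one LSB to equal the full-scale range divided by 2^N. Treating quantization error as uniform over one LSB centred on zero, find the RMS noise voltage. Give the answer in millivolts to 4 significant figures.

Range = 13.3 − (-13.3) = 26.6 V.
One LSB is 26.6 V / 256 = 103.906 mV.
RMS of a uniform error over width LSB is LSB/√12 = 30.00 mV.

30.00 mV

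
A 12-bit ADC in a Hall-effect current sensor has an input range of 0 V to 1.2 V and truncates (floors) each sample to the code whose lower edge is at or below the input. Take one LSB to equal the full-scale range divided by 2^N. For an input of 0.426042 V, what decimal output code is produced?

1454

Range is 1.2 V. LSB = 1.2 V / 2^12 ≈ 293.0 µV.
(V_in − V_min) × 2^12/range = (0.426042 − (0)) × 4096/1.2 = 1454.223.
Floor → code = 1454.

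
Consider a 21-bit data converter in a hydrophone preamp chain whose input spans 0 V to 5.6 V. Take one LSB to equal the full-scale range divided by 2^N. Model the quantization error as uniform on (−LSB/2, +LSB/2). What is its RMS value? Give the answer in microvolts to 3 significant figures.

Range is 5.6 V.
Step size = 5.6/2097152 V = 2.6703 µV.
For a uniform distribution on [−LSB/2, +LSB/2], V_rms = LSB/√12 = 2.6703 µV/3.4641 = 0.771 µV.

0.771 µV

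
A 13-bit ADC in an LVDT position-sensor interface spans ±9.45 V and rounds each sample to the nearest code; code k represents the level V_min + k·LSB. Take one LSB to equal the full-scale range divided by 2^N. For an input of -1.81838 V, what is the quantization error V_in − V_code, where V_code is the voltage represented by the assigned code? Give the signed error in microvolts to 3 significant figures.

Range = 9.45 − (-9.45) = 18.9 V. LSB = 18.9 V / 2^13 ≈ 2.307 mV.
Position in LSBs: (-1.81838 − (-9.45)) × 8192/18.9 = 3307.8429; rounding gives k = 3308.
Reconstructed level: -9.45 + 3308 × 18.9/8192 V = -1.818017578 V.
V_in − V_code = -1.81838 − (-1.818017578) = −362 µV.

−362 µV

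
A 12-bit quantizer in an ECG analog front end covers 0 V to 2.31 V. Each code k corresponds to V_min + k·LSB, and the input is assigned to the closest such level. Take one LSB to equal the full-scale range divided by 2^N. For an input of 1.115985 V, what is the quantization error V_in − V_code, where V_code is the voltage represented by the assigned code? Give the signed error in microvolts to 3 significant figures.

Range is 2.31 V. LSB = 2.31 V / 2^12 ≈ 0.5640 mV.
(1.115985 − (0)) / LSB = 1.115985 × 4096/2.31 = 1978.8202. Nearest integer: k = 1979.
V_code = 0 + (1979/4096) × 2.31 = 1.116086426 V.
Error = V_in − V_code = 1.115985 − (1.116086426) = −101 µV.

−101 µV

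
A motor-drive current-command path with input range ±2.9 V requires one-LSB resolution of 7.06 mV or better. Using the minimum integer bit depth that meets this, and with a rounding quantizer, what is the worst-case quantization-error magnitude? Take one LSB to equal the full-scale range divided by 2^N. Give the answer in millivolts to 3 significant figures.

2.83 mV

Span: 2.9 V − (-2.9 V) = 5.8 V.
Required number of levels: 5.8/7.06 mV = 821.53; smallest N with 2^N ≥ that is 10.
Step size = 5.8/1024 V = 5.6641 mV.
Half an LSB is 2.83 mV.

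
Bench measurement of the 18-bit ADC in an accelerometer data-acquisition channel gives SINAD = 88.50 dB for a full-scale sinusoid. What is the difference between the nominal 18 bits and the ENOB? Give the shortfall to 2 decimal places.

ENOB = (SINAD − 1.76)/6.02 = (88.50 − 1.76)/6.02 = 14.4086 bits.
18 − 14.4086 = 3.59 bits below nominal.

3.59 bits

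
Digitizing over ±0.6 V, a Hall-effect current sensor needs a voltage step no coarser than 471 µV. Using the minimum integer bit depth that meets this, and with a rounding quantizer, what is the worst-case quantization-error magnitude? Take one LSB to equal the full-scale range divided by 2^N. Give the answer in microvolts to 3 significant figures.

146 µV

Span: 0.6 V − (-0.6 V) = 1.2 V.
Required number of levels: 1.2/471 µV = 2547.8; smallest N with 2^N ≥ that is 12.
Step size = 1.2/4096 V = 292.97 µV.
|e|_max = LSB/2 = 146 µV.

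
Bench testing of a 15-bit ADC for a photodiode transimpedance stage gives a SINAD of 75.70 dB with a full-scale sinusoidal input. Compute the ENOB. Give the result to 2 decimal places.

12.28 bits

ENOB = (SINAD − 1.76) / 6.02 = (75.70 − 1.76) / 6.02 = 73.94 / 6.02 = 12.2824.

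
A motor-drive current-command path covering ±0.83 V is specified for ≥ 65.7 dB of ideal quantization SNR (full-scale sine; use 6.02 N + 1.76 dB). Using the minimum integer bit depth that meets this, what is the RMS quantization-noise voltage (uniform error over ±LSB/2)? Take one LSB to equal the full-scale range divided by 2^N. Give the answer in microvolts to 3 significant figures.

Range = 0.83 − (-0.83) = 1.66 V.
Required N = ⌈(65.7 − 1.76)/6.02⌉ = ⌈10.621⌉ = 11.
LSB = 1.66 V / 2^11 = 0.81055 mV.
RMS noise = LSB/√12 = 234 µV.

234 µV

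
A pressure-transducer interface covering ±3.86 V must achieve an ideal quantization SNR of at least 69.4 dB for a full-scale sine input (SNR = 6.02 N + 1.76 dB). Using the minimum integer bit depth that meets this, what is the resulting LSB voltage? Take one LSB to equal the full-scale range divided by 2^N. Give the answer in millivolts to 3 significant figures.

1.88 mV

The full-scale span is 3.86 − (-3.86) = 7.72 V.
N ≥ (69.4 − 1.76)/6.02 = 11.236 → N_min = 12.
Step size = 7.72/4096 V = 1.88 mV.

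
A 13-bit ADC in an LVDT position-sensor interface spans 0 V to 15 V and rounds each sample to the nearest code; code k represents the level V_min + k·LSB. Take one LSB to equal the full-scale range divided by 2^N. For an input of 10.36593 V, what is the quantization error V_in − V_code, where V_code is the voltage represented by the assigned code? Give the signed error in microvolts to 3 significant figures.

Range is 15 V. LSB = 15 V / 2^13 ≈ 1.831 mV.
(10.36593 − (0)) / LSB = 10.36593 × 8192/15 = 5661.1799. Nearest integer: k = 5661.
V_code = V_min + k × range/2^13 = 0 + 5661 × 15/8192 = 10.36560059 V.
Error = V_in − V_code = 10.36593 − (10.36560059) = +329 µV.

+329 µV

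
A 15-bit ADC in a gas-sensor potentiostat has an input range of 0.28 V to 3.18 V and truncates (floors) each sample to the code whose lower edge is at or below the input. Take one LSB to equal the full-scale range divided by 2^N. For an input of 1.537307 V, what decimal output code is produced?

14206

Full-scale range = 3.18 V − (0.28 V) = 2.9 V. LSB = 2.9 V / 2^15 ≈ 88.50 µV.
(V_in − V_min) × 2^15/range = (1.537307 − (0.28)) × 32768/2.9 = 14206.702.
Floor → code = 14206.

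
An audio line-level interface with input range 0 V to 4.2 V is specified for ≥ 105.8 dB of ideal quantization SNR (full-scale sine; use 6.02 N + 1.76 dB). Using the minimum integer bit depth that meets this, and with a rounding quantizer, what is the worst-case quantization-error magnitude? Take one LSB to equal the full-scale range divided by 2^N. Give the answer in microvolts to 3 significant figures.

Range is 4.2 V.
Solving 6.02 N ≥ 105.8 − 1.76: N ≥ 17.282. Round up → N = 18.
Step size = 4.2/262144 V = 16.022 µV.
Half an LSB is 8.01 µV.

8.01 µV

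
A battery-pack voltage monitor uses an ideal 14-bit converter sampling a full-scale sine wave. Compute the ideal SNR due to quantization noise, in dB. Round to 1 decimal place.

6.02(14) + 1.76 = 84.28 + 1.76 = 86.04 dB.

86.0 dB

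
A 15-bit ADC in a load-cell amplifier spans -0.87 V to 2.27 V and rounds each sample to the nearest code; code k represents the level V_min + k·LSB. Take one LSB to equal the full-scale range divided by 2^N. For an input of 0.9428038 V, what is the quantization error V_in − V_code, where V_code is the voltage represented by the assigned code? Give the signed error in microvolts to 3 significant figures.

The full-scale span is 2.27 − (-0.87) = 3.14 V. LSB = 3.14 V / 2^15 ≈ 95.83 µV.
(V_in − V_min)/LSB = (0.9428038 − (-0.87)) × 32768/3.14 = 18917.8200 → nearest code k = 18918.
V_code = V_min + k × range/2^15 = -0.87 + 18918 × 3.14/32768 = 0.94282104492 V.
Error = V_in − V_code = 0.9428038 − (0.94282104492) = −17.2 µV.

−17.2 µV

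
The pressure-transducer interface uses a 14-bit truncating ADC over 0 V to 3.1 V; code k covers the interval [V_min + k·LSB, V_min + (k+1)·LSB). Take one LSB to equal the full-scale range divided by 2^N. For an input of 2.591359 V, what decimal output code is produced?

13695

Range is 3.1 V. LSB = 3.1 V / 2^14 ≈ 189.2 µV.
code = ⌊(V_in − V_min)/LSB⌋ = ⌊(V_in − V_min) × 2^14 / range⌋
     = ⌊(2.591359 − (0)) × 16384 / 3.1⌋ = ⌊2.591359 × 16384/3.1⌋
     = ⌊13695.750⌋ = 13695.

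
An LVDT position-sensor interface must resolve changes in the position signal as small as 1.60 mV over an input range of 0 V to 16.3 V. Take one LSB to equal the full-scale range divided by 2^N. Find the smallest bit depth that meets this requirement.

14 bits

Full-scale range = 16.3 V.
Need 2^N ≥ 16.3 V / 1.60 mV = 10190 → N_min = 14.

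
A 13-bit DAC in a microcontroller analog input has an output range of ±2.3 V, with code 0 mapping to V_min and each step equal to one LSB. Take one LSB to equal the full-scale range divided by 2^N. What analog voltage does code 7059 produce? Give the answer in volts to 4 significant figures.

Span: 2.3 V − (-2.3 V) = 4.6 V. LSB = 4.6 V / 2^13.
Output = V_min + (7059/8192) × range = -2.3 + 0.861694 × 4.6 V
      = -2.3 + 3.96379 = 1.66379 V.

1.664 V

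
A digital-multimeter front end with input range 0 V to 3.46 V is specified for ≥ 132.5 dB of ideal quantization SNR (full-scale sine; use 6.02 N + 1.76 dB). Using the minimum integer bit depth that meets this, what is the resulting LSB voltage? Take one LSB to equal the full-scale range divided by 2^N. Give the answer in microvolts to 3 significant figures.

0.825 µV

Range is 3.46 V.
6.02 N + 1.76 ≥ 132.5 gives N ≥ 21.718, so the minimum integer is 22.
LSB = 3.46 V ÷ 2^22 = 3.46/4194304 V = 0.825 µV.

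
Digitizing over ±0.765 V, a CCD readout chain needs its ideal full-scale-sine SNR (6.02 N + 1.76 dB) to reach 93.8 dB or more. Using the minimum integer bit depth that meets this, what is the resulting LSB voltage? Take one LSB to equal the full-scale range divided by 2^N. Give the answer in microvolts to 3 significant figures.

Span: 0.765 V − (-0.765 V) = 1.53 V.
Required N = ⌈(93.8 − 1.76)/6.02⌉ = ⌈15.289⌉ = 16.
LSB = 1.53 V ÷ 2^16 = 1.53/65536 V = 23.3 µV.

23.3 µV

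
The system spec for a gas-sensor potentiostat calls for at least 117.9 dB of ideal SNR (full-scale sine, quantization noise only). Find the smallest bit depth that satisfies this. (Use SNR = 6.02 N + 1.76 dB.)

20 bits

Solving 6.02 N ≥ 117.9 − 1.76: N ≥ 19.292. Round up → N = 20.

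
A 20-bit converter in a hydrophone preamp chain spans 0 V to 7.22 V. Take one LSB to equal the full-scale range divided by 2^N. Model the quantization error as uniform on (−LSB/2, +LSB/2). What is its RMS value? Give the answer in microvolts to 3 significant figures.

Span = 7.22 V.
One LSB is 7.22 V / 1048576 = 6.8855 µV.
RMS of a uniform error over width LSB is LSB/√12 = 1.99 µV.

1.99 µV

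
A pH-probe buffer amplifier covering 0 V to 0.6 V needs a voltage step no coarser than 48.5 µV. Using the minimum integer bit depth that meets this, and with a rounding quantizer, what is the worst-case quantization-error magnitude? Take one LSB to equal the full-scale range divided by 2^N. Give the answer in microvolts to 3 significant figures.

18.3 µV

Range is 0.6 V.
Levels needed ≥ 0.6/48.5 µV = 12370. 2^14 = 16384 suffices, so N_min = 14.
One LSB is 0.6 V / 16384 = 36.621 µV.
Half an LSB is 18.3 µV.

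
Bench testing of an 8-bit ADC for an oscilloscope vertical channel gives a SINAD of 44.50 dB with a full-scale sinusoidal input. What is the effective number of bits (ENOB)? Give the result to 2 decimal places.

Inverting SNR = 6.02 N + 1.76: N_eff = (44.50 − 1.76)/6.02 = 7.0997.

7.10 bits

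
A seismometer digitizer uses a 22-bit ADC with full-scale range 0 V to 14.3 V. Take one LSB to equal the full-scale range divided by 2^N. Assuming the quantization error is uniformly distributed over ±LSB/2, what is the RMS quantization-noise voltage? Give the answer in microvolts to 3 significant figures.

V_FS = 14.3 V.
LSB = 14.3 V ÷ 2^22 = 14.3/4194304 V = 3.4094 µV.
RMS of a uniform error over width LSB is LSB/√12 = 0.984 µV.

0.984 µV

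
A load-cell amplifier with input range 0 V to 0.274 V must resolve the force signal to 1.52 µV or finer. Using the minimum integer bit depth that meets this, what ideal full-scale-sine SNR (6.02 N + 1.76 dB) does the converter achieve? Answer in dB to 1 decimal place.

Range is 0.274 V.
Levels needed ≥ 0.274/1.52 µV = 180300. 2^18 = 262144 suffices, so N_min = 18.
SNR = 6.02 × 18 + 1.76 = 110.12 dB.

110.1 dB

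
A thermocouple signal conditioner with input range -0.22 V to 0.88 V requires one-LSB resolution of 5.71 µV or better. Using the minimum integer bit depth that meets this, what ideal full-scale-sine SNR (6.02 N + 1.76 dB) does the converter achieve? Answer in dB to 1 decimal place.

110.1 dB

Full-scale range = 0.88 V − (-0.22 V) = 1.1 V.
1.1 V / 5.71 µV = 192600. Since 2^17 = 131072 and 2^18 = 262144, N = 18.
Ideal SNR at N = 18: 6.02·18 + 1.76 = 110.1 dB.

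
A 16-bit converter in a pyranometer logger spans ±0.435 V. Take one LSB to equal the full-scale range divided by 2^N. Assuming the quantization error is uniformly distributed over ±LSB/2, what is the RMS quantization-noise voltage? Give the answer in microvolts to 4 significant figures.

Span: 0.435 V − (-0.435 V) = 0.87 V.
LSB = 0.87 V ÷ 2^16 = 0.87/65536 V = 13.2751 µV.
σ_q = LSB/√12 = 13.2751 µV/3.4641 = 3.832 µV.

3.832 µV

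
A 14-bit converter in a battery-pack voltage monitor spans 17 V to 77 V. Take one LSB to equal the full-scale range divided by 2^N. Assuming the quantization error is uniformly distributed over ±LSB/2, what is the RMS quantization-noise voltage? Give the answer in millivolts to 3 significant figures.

Range = 77 − (17) = 60 V.
LSB = 60 V ÷ 2^14 = 60/16384 V = 3.6621 mV.
σ_q = LSB/√12 = 3.6621 mV/3.4641 = 1.06 mV.

1.06 mV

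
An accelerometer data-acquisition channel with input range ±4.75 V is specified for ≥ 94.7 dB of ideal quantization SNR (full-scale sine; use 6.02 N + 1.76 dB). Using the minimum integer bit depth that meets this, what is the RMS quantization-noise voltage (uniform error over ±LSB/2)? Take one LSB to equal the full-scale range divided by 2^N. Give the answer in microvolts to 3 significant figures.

Full-scale range = 4.75 V − (-4.75 V) = 9.5 V.
Required N = ⌈(94.7 − 1.76)/6.02⌉ = ⌈15.439⌉ = 16.
One LSB is 9.5 V / 65536 = 144.96 µV.
RMS noise = LSB/√12 = 41.8 µV.

41.8 µV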